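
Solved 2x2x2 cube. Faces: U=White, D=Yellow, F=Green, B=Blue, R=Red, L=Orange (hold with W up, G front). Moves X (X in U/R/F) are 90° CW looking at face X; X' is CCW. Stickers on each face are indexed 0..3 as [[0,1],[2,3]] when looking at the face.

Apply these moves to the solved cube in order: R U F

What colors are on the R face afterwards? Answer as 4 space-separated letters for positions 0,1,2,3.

After move 1 (R): R=RRRR U=WGWG F=GYGY D=YBYB B=WBWB
After move 2 (U): U=WWGG F=RRGY R=WBRR B=OOWB L=GYOO
After move 3 (F): F=GRYR U=WWOY R=GBGR D=RWYB L=GYOB
Query: R face = GBGR

Answer: G B G R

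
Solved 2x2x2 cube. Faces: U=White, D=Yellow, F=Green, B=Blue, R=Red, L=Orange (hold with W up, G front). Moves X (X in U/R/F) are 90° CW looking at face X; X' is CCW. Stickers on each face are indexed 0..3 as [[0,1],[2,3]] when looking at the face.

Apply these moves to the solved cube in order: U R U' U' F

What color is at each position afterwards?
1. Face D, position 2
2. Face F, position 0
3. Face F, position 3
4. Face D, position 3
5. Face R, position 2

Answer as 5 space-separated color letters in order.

After move 1 (U): U=WWWW F=RRGG R=BBRR B=OOBB L=GGOO
After move 2 (R): R=RBRB U=WRWG F=RYGY D=YBYO B=WOWB
After move 3 (U'): U=RGWW F=GGGY R=RYRB B=RBWB L=WOOO
After move 4 (U'): U=GWRW F=WOGY R=GGRB B=RYWB L=RBOO
After move 5 (F): F=GWYO U=GWOB R=RGWB D=RGYO L=RYOB
Query 1: D[2] = Y
Query 2: F[0] = G
Query 3: F[3] = O
Query 4: D[3] = O
Query 5: R[2] = W

Answer: Y G O O W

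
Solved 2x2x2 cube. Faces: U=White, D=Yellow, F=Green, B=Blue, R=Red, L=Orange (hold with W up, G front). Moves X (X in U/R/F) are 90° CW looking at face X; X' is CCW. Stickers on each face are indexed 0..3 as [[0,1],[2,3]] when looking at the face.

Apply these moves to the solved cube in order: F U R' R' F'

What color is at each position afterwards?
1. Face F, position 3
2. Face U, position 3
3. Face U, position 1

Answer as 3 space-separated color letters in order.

Answer: G B R

Derivation:
After move 1 (F): F=GGGG U=WWOO R=WRWR D=RRYY L=OYOY
After move 2 (U): U=OWOW F=WRGG R=BBWR B=OYBB L=GGOY
After move 3 (R'): R=BRBW U=OBOO F=WWGW D=RRYG B=YYRB
After move 4 (R'): R=RWBB U=OROY F=WBGO D=RWYW B=GYRB
After move 5 (F'): F=BOWG U=ORRB R=WWRB D=GYYW L=GYOO
Query 1: F[3] = G
Query 2: U[3] = B
Query 3: U[1] = R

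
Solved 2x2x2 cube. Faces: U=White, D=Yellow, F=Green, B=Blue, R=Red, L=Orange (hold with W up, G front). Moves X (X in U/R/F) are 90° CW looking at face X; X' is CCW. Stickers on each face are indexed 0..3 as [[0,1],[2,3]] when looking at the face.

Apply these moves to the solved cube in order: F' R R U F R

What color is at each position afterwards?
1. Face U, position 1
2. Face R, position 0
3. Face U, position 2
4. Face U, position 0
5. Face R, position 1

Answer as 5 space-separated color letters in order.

After move 1 (F'): F=GGGG U=WWRR R=YRYR D=OOYY L=OWOW
After move 2 (R): R=YYRR U=WGRG F=GOGY D=OBYB B=RBWB
After move 3 (R): R=RYRY U=WORY F=GBGB D=OWYR B=GBGB
After move 4 (U): U=RWYO F=RYGB R=GBRY B=OWGB L=GBOW
After move 5 (F): F=GRBY U=RWWB R=YBOY D=RGYR L=GOOW
After move 6 (R): R=OYYB U=RRWY F=GGBR D=RGYO B=BWWB
Query 1: U[1] = R
Query 2: R[0] = O
Query 3: U[2] = W
Query 4: U[0] = R
Query 5: R[1] = Y

Answer: R O W R Y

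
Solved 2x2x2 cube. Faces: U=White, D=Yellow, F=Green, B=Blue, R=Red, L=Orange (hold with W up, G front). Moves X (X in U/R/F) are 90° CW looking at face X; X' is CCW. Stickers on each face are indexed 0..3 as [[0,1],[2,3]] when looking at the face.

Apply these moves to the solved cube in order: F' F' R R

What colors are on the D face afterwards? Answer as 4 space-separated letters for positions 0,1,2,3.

Answer: W W Y Y

Derivation:
After move 1 (F'): F=GGGG U=WWRR R=YRYR D=OOYY L=OWOW
After move 2 (F'): F=GGGG U=WWYY R=OROR D=WWYY L=OROR
After move 3 (R): R=OORR U=WGYG F=GWGY D=WBYB B=YBWB
After move 4 (R): R=RORO U=WWYY F=GBGB D=WWYY B=GBGB
Query: D face = WWYY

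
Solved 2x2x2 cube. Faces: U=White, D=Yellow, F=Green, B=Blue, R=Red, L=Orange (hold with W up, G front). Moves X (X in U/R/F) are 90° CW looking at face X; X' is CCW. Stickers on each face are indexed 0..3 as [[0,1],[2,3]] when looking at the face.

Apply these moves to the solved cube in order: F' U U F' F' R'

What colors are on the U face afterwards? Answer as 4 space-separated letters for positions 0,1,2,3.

Answer: R B O G

Derivation:
After move 1 (F'): F=GGGG U=WWRR R=YRYR D=OOYY L=OWOW
After move 2 (U): U=RWRW F=YRGG R=BBYR B=OWBB L=GGOW
After move 3 (U): U=RRWW F=BBGG R=OWYR B=GGBB L=YROW
After move 4 (F'): F=BGBG U=RROY R=OWOR D=RWYY L=YWOW
After move 5 (F'): F=GGBB U=RROO R=WWRR D=WWYY L=YYOO
After move 6 (R'): R=WRWR U=RBOG F=GRBO D=WGYB B=YGWB
Query: U face = RBOG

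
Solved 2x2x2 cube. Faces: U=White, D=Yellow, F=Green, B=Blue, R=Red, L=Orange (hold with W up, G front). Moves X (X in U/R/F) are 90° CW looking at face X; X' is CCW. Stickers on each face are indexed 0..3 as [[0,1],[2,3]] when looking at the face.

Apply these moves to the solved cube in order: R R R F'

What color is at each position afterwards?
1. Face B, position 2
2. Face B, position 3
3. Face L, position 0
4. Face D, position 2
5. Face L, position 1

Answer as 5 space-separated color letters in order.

Answer: Y B O Y B

Derivation:
After move 1 (R): R=RRRR U=WGWG F=GYGY D=YBYB B=WBWB
After move 2 (R): R=RRRR U=WYWY F=GBGB D=YWYW B=GBGB
After move 3 (R): R=RRRR U=WBWB F=GWGW D=YGYG B=YBYB
After move 4 (F'): F=WWGG U=WBRR R=GRYR D=OOYG L=OBOW
Query 1: B[2] = Y
Query 2: B[3] = B
Query 3: L[0] = O
Query 4: D[2] = Y
Query 5: L[1] = B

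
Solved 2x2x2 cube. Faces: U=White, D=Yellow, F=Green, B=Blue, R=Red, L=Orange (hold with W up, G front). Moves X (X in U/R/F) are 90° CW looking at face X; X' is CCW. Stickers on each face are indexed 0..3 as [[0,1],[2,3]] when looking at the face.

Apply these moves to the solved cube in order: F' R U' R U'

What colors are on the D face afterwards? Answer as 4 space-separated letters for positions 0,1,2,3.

After move 1 (F'): F=GGGG U=WWRR R=YRYR D=OOYY L=OWOW
After move 2 (R): R=YYRR U=WGRG F=GOGY D=OBYB B=RBWB
After move 3 (U'): U=GGWR F=OWGY R=GORR B=YYWB L=RBOW
After move 4 (R): R=RGRO U=GWWY F=OBGB D=OWYY B=RYGB
After move 5 (U'): U=WYGW F=RBGB R=OBRO B=RGGB L=RYOW
Query: D face = OWYY

Answer: O W Y Y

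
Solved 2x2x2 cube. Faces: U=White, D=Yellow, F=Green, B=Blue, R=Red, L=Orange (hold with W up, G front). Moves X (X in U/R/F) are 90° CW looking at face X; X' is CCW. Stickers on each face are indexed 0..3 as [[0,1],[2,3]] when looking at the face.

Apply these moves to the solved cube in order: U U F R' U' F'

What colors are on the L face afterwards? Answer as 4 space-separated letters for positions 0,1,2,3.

Answer: Y O O W

Derivation:
After move 1 (U): U=WWWW F=RRGG R=BBRR B=OOBB L=GGOO
After move 2 (U): U=WWWW F=BBGG R=OORR B=GGBB L=RROO
After move 3 (F): F=GBGB U=WWOR R=WOWR D=ROYY L=RYOY
After move 4 (R'): R=ORWW U=WBOG F=GWGR D=RBYB B=YGOB
After move 5 (U'): U=BGWO F=RYGR R=GWWW B=OROB L=YGOY
After move 6 (F'): F=YRRG U=BGGW R=BWRW D=GYYB L=YOOW
Query: L face = YOOW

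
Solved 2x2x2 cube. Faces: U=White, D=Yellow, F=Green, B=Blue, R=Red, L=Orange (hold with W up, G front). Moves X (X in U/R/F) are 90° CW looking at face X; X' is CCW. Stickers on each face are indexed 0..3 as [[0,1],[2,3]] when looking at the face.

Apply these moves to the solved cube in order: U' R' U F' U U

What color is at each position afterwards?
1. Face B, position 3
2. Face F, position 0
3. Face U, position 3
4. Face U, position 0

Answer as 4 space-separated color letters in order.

After move 1 (U'): U=WWWW F=OOGG R=GGRR B=RRBB L=BBOO
After move 2 (R'): R=GRGR U=WBWR F=OWGW D=YOYG B=YRYB
After move 3 (U): U=WWRB F=GRGW R=YRGR B=BBYB L=OWOO
After move 4 (F'): F=RWGG U=WWYG R=ORYR D=WOYG L=OBOR
After move 5 (U): U=YWGW F=ORGG R=BBYR B=OBYB L=RWOR
After move 6 (U): U=GYWW F=BBGG R=OBYR B=RWYB L=OROR
Query 1: B[3] = B
Query 2: F[0] = B
Query 3: U[3] = W
Query 4: U[0] = G

Answer: B B W G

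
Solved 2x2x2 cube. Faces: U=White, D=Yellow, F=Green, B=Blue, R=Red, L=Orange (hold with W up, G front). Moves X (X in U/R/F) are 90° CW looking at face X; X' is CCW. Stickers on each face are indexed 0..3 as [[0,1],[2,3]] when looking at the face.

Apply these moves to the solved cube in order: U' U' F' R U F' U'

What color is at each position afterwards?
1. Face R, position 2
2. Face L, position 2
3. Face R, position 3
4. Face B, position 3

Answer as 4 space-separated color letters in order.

After move 1 (U'): U=WWWW F=OOGG R=GGRR B=RRBB L=BBOO
After move 2 (U'): U=WWWW F=BBGG R=OORR B=GGBB L=RROO
After move 3 (F'): F=BGBG U=WWOR R=YOYR D=ROYY L=RWOW
After move 4 (R): R=YYRO U=WGOG F=BOBY D=RBYG B=RGWB
After move 5 (U): U=OWGG F=YYBY R=RGRO B=RWWB L=BOOW
After move 6 (F'): F=YYYB U=OWRR R=BGRO D=OWYG L=BGOG
After move 7 (U'): U=WROR F=BGYB R=YYRO B=BGWB L=RWOG
Query 1: R[2] = R
Query 2: L[2] = O
Query 3: R[3] = O
Query 4: B[3] = B

Answer: R O O B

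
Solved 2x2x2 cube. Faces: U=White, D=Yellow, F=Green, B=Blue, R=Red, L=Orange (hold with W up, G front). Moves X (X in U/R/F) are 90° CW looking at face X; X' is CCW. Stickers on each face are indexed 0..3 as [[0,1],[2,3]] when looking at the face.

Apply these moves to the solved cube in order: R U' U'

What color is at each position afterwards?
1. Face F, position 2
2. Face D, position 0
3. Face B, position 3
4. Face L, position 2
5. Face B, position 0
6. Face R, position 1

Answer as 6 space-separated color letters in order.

After move 1 (R): R=RRRR U=WGWG F=GYGY D=YBYB B=WBWB
After move 2 (U'): U=GGWW F=OOGY R=GYRR B=RRWB L=WBOO
After move 3 (U'): U=GWGW F=WBGY R=OORR B=GYWB L=RROO
Query 1: F[2] = G
Query 2: D[0] = Y
Query 3: B[3] = B
Query 4: L[2] = O
Query 5: B[0] = G
Query 6: R[1] = O

Answer: G Y B O G O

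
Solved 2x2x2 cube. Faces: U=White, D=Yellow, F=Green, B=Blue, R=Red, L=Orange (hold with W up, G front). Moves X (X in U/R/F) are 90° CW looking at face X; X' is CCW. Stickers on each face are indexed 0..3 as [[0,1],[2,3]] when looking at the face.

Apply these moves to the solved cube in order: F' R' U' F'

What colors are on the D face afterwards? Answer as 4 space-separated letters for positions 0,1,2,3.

After move 1 (F'): F=GGGG U=WWRR R=YRYR D=OOYY L=OWOW
After move 2 (R'): R=RRYY U=WBRB F=GWGR D=OGYG B=YBOB
After move 3 (U'): U=BBWR F=OWGR R=GWYY B=RROB L=YBOW
After move 4 (F'): F=WROG U=BBGY R=GWOY D=BWYG L=YROW
Query: D face = BWYG

Answer: B W Y G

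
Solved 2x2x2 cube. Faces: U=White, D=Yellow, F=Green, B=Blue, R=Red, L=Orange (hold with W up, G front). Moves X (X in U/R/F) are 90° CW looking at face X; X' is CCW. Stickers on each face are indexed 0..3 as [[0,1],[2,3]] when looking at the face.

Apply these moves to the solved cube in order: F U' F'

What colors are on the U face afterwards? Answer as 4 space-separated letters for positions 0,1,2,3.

Answer: W O G W

Derivation:
After move 1 (F): F=GGGG U=WWOO R=WRWR D=RRYY L=OYOY
After move 2 (U'): U=WOWO F=OYGG R=GGWR B=WRBB L=BBOY
After move 3 (F'): F=YGOG U=WOGW R=RGRR D=BYYY L=BOOW
Query: U face = WOGW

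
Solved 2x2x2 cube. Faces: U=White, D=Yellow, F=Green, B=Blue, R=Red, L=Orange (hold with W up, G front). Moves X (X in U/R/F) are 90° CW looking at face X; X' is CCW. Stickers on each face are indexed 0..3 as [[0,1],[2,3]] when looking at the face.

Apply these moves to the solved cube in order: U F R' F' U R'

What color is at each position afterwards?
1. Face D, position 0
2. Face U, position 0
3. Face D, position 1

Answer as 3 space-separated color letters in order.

After move 1 (U): U=WWWW F=RRGG R=BBRR B=OOBB L=GGOO
After move 2 (F): F=GRGR U=WWOG R=WBWR D=RBYY L=GYOY
After move 3 (R'): R=BRWW U=WBOO F=GWGG D=RRYR B=YOBB
After move 4 (F'): F=WGGG U=WBBW R=RRRW D=YYYR L=GOOO
After move 5 (U): U=BWWB F=RRGG R=YORW B=GOBB L=WGOO
After move 6 (R'): R=OWYR U=BBWG F=RWGB D=YRYG B=ROYB
Query 1: D[0] = Y
Query 2: U[0] = B
Query 3: D[1] = R

Answer: Y B R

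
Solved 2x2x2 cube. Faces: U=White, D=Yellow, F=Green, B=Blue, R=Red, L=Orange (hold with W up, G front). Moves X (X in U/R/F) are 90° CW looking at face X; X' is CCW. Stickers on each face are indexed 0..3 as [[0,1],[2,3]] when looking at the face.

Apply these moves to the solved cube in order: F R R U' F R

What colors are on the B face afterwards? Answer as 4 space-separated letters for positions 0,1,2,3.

After move 1 (F): F=GGGG U=WWOO R=WRWR D=RRYY L=OYOY
After move 2 (R): R=WWRR U=WGOG F=GRGY D=RBYB B=OBWB
After move 3 (R): R=RWRW U=WROY F=GBGB D=RWYO B=GBGB
After move 4 (U'): U=RYWO F=OYGB R=GBRW B=RWGB L=GBOY
After move 5 (F): F=GOBY U=RYYB R=WBOW D=RGYO L=GROW
After move 6 (R): R=OWWB U=ROYY F=GGBO D=RGYR B=BWYB
Query: B face = BWYB

Answer: B W Y B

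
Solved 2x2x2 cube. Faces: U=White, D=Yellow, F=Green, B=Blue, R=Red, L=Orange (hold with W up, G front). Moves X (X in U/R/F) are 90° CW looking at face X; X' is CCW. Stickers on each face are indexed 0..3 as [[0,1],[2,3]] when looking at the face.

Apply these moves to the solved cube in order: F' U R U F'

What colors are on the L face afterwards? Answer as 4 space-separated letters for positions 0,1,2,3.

Answer: Y R O G

Derivation:
After move 1 (F'): F=GGGG U=WWRR R=YRYR D=OOYY L=OWOW
After move 2 (U): U=RWRW F=YRGG R=BBYR B=OWBB L=GGOW
After move 3 (R): R=YBRB U=RRRG F=YOGY D=OBYO B=WWWB
After move 4 (U): U=RRGR F=YBGY R=WWRB B=GGWB L=YOOW
After move 5 (F'): F=BYYG U=RRWR R=BWOB D=OWYO L=YROG
Query: L face = YROG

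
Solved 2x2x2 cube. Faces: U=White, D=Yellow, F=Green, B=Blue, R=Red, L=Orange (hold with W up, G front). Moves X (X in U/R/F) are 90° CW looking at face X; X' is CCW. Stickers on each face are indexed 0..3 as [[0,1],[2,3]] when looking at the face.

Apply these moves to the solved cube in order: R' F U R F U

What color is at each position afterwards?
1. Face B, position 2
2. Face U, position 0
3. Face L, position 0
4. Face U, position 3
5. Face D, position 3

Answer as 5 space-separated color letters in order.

Answer: W G W R O

Derivation:
After move 1 (R'): R=RRRR U=WBWB F=GWGW D=YGYG B=YBYB
After move 2 (F): F=GGWW U=WBOO R=WRBR D=RRYG L=OYOG
After move 3 (U): U=OWOB F=WRWW R=YBBR B=OYYB L=GGOG
After move 4 (R): R=BYRB U=OROW F=WRWG D=RYYO B=BYWB
After move 5 (F): F=WWGR U=ORGG R=OYWB D=RBYO L=GROY
After move 6 (U): U=GOGR F=OYGR R=BYWB B=GRWB L=WWOY
Query 1: B[2] = W
Query 2: U[0] = G
Query 3: L[0] = W
Query 4: U[3] = R
Query 5: D[3] = O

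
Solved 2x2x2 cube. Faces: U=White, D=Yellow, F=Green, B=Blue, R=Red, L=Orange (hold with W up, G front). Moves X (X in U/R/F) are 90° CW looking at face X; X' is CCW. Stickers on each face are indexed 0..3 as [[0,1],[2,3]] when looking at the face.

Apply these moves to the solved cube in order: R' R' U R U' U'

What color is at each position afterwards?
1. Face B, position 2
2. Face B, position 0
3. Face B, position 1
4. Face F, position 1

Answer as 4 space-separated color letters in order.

Answer: W R W O

Derivation:
After move 1 (R'): R=RRRR U=WBWB F=GWGW D=YGYG B=YBYB
After move 2 (R'): R=RRRR U=WYWY F=GBGB D=YWYW B=GBGB
After move 3 (U): U=WWYY F=RRGB R=GBRR B=OOGB L=GBOO
After move 4 (R): R=RGRB U=WRYB F=RWGW D=YGYO B=YOWB
After move 5 (U'): U=RBWY F=GBGW R=RWRB B=RGWB L=YOOO
After move 6 (U'): U=BYRW F=YOGW R=GBRB B=RWWB L=RGOO
Query 1: B[2] = W
Query 2: B[0] = R
Query 3: B[1] = W
Query 4: F[1] = O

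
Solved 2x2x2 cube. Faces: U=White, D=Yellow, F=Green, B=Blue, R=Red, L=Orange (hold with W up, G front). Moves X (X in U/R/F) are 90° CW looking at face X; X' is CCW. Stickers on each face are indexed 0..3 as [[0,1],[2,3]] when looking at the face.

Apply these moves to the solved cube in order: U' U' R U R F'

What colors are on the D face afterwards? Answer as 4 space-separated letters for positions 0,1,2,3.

Answer: Y O Y R

Derivation:
After move 1 (U'): U=WWWW F=OOGG R=GGRR B=RRBB L=BBOO
After move 2 (U'): U=WWWW F=BBGG R=OORR B=GGBB L=RROO
After move 3 (R): R=RORO U=WBWG F=BYGY D=YBYG B=WGWB
After move 4 (U): U=WWGB F=ROGY R=WGRO B=RRWB L=BYOO
After move 5 (R): R=RWOG U=WOGY F=RBGG D=YWYR B=BRWB
After move 6 (F'): F=BGRG U=WORO R=WWYG D=YOYR L=BYOG
Query: D face = YOYR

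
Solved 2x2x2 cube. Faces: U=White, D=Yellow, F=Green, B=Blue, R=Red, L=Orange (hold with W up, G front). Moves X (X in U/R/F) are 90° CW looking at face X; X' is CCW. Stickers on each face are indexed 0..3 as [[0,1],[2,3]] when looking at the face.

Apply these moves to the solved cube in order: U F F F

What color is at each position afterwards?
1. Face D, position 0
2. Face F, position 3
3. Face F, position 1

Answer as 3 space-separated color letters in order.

Answer: G G G

Derivation:
After move 1 (U): U=WWWW F=RRGG R=BBRR B=OOBB L=GGOO
After move 2 (F): F=GRGR U=WWOG R=WBWR D=RBYY L=GYOY
After move 3 (F): F=GGRR U=WWYY R=OBGR D=WWYY L=GROB
After move 4 (F): F=RGRG U=WWBR R=YBYR D=GOYY L=GWOW
Query 1: D[0] = G
Query 2: F[3] = G
Query 3: F[1] = G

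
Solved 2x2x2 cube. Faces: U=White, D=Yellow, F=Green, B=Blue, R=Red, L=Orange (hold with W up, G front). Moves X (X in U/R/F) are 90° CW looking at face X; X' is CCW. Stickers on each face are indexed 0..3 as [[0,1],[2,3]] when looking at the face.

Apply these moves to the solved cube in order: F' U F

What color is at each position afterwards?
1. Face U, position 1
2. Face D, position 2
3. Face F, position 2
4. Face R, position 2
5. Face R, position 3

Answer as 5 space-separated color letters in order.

Answer: W Y G W R

Derivation:
After move 1 (F'): F=GGGG U=WWRR R=YRYR D=OOYY L=OWOW
After move 2 (U): U=RWRW F=YRGG R=BBYR B=OWBB L=GGOW
After move 3 (F): F=GYGR U=RWWG R=RBWR D=YBYY L=GOOO
Query 1: U[1] = W
Query 2: D[2] = Y
Query 3: F[2] = G
Query 4: R[2] = W
Query 5: R[3] = R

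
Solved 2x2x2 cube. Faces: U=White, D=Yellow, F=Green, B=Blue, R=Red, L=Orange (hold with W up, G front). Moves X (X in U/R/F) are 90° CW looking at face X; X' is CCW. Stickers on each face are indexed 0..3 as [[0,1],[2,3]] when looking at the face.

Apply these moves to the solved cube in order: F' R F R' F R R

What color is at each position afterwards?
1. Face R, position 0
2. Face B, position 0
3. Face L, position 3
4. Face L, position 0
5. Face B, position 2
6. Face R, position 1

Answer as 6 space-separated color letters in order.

After move 1 (F'): F=GGGG U=WWRR R=YRYR D=OOYY L=OWOW
After move 2 (R): R=YYRR U=WGRG F=GOGY D=OBYB B=RBWB
After move 3 (F): F=GGYO U=WGWW R=RYGR D=RYYB L=OOOB
After move 4 (R'): R=YRRG U=WWWR F=GGYW D=RGYO B=BBYB
After move 5 (F): F=YGWG U=WWBO R=WRRG D=RYYO L=OROG
After move 6 (R): R=RWGR U=WGBG F=YYWO D=RYYB B=OBWB
After move 7 (R): R=GRRW U=WYBO F=YYWB D=RWYO B=GBGB
Query 1: R[0] = G
Query 2: B[0] = G
Query 3: L[3] = G
Query 4: L[0] = O
Query 5: B[2] = G
Query 6: R[1] = R

Answer: G G G O G R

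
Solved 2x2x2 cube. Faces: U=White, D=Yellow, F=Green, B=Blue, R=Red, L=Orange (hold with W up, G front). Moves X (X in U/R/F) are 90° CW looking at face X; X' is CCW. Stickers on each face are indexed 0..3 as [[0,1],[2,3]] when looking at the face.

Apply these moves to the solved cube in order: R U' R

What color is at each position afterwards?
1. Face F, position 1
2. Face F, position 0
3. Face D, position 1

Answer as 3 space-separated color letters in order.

After move 1 (R): R=RRRR U=WGWG F=GYGY D=YBYB B=WBWB
After move 2 (U'): U=GGWW F=OOGY R=GYRR B=RRWB L=WBOO
After move 3 (R): R=RGRY U=GOWY F=OBGB D=YWYR B=WRGB
Query 1: F[1] = B
Query 2: F[0] = O
Query 3: D[1] = W

Answer: B O W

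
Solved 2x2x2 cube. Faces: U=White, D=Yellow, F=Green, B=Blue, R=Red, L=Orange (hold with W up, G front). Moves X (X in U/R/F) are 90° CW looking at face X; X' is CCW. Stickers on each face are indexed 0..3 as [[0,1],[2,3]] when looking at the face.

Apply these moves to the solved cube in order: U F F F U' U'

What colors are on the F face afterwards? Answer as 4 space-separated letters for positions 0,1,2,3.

Answer: O O R G

Derivation:
After move 1 (U): U=WWWW F=RRGG R=BBRR B=OOBB L=GGOO
After move 2 (F): F=GRGR U=WWOG R=WBWR D=RBYY L=GYOY
After move 3 (F): F=GGRR U=WWYY R=OBGR D=WWYY L=GROB
After move 4 (F): F=RGRG U=WWBR R=YBYR D=GOYY L=GWOW
After move 5 (U'): U=WRWB F=GWRG R=RGYR B=YBBB L=OOOW
After move 6 (U'): U=RBWW F=OORG R=GWYR B=RGBB L=YBOW
Query: F face = OORG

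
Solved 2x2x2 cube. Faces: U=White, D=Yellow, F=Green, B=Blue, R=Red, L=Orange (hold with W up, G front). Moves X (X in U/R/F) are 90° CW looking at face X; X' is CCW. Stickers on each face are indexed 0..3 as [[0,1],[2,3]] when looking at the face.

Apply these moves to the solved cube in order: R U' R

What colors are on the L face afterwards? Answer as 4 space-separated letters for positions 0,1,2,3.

After move 1 (R): R=RRRR U=WGWG F=GYGY D=YBYB B=WBWB
After move 2 (U'): U=GGWW F=OOGY R=GYRR B=RRWB L=WBOO
After move 3 (R): R=RGRY U=GOWY F=OBGB D=YWYR B=WRGB
Query: L face = WBOO

Answer: W B O O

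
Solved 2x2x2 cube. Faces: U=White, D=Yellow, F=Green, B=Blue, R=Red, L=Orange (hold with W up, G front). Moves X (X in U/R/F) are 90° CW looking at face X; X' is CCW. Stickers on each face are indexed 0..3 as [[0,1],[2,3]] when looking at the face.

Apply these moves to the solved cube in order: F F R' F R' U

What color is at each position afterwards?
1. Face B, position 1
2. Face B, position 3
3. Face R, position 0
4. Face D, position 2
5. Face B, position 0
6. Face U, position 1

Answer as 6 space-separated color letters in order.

After move 1 (F): F=GGGG U=WWOO R=WRWR D=RRYY L=OYOY
After move 2 (F): F=GGGG U=WWYY R=OROR D=WWYY L=OROR
After move 3 (R'): R=RROO U=WBYB F=GWGY D=WGYG B=YBWB
After move 4 (F): F=GGYW U=WBRR R=YRBO D=ORYG L=OWOG
After move 5 (R'): R=ROYB U=WWRY F=GBYR D=OGYW B=GBRB
After move 6 (U): U=RWYW F=ROYR R=GBYB B=OWRB L=GBOG
Query 1: B[1] = W
Query 2: B[3] = B
Query 3: R[0] = G
Query 4: D[2] = Y
Query 5: B[0] = O
Query 6: U[1] = W

Answer: W B G Y O W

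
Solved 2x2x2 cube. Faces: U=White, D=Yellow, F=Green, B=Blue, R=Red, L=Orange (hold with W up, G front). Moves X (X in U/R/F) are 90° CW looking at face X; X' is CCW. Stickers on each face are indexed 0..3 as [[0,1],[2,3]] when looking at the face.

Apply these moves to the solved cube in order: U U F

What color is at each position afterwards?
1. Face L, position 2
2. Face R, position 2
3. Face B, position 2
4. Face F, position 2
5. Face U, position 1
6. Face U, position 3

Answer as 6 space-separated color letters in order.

After move 1 (U): U=WWWW F=RRGG R=BBRR B=OOBB L=GGOO
After move 2 (U): U=WWWW F=BBGG R=OORR B=GGBB L=RROO
After move 3 (F): F=GBGB U=WWOR R=WOWR D=ROYY L=RYOY
Query 1: L[2] = O
Query 2: R[2] = W
Query 3: B[2] = B
Query 4: F[2] = G
Query 5: U[1] = W
Query 6: U[3] = R

Answer: O W B G W R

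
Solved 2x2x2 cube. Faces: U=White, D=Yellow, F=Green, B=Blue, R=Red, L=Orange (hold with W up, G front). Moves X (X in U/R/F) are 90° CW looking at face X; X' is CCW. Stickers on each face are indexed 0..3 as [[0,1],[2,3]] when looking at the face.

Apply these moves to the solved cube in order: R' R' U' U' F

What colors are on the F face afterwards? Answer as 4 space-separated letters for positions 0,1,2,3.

After move 1 (R'): R=RRRR U=WBWB F=GWGW D=YGYG B=YBYB
After move 2 (R'): R=RRRR U=WYWY F=GBGB D=YWYW B=GBGB
After move 3 (U'): U=YYWW F=OOGB R=GBRR B=RRGB L=GBOO
After move 4 (U'): U=YWYW F=GBGB R=OORR B=GBGB L=RROO
After move 5 (F): F=GGBB U=YWOR R=YOWR D=ROYW L=RYOW
Query: F face = GGBB

Answer: G G B B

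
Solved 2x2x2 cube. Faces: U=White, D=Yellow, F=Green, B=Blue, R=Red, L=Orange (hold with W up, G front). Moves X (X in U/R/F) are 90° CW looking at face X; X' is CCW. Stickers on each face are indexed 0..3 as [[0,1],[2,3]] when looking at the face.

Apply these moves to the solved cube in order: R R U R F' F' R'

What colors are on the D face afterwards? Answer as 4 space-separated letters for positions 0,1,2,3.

Answer: B G Y R

Derivation:
After move 1 (R): R=RRRR U=WGWG F=GYGY D=YBYB B=WBWB
After move 2 (R): R=RRRR U=WYWY F=GBGB D=YWYW B=GBGB
After move 3 (U): U=WWYY F=RRGB R=GBRR B=OOGB L=GBOO
After move 4 (R): R=RGRB U=WRYB F=RWGW D=YGYO B=YOWB
After move 5 (F'): F=WWRG U=WRRR R=GGYB D=BOYO L=GBOY
After move 6 (F'): F=WGWR U=WRGY R=OGBB D=BYYO L=GROR
After move 7 (R'): R=GBOB U=WWGY F=WRWY D=BGYR B=OOYB
Query: D face = BGYR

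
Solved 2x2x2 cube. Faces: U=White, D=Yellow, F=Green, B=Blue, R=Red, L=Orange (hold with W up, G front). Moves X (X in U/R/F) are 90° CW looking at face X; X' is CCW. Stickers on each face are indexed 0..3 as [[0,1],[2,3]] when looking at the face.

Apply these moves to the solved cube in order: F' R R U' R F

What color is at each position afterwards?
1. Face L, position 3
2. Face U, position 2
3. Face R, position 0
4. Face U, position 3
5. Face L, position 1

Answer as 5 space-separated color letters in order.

Answer: G W W B O

Derivation:
After move 1 (F'): F=GGGG U=WWRR R=YRYR D=OOYY L=OWOW
After move 2 (R): R=YYRR U=WGRG F=GOGY D=OBYB B=RBWB
After move 3 (R): R=RYRY U=WORY F=GBGB D=OWYR B=GBGB
After move 4 (U'): U=OYWR F=OWGB R=GBRY B=RYGB L=GBOW
After move 5 (R): R=RGYB U=OWWB F=OWGR D=OGYR B=RYYB
After move 6 (F): F=GORW U=OWWB R=WGBB D=YRYR L=GOOG
Query 1: L[3] = G
Query 2: U[2] = W
Query 3: R[0] = W
Query 4: U[3] = B
Query 5: L[1] = O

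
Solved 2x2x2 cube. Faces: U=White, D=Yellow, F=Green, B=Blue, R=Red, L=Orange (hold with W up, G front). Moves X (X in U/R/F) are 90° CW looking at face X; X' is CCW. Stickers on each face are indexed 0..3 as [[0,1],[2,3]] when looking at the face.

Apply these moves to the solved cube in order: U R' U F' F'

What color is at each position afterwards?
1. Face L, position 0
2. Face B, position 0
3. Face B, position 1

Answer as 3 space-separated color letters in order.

After move 1 (U): U=WWWW F=RRGG R=BBRR B=OOBB L=GGOO
After move 2 (R'): R=BRBR U=WBWO F=RWGW D=YRYG B=YOYB
After move 3 (U): U=WWOB F=BRGW R=YOBR B=GGYB L=RWOO
After move 4 (F'): F=RWBG U=WWYB R=ROYR D=WOYG L=RBOO
After move 5 (F'): F=WGRB U=WWRY R=OOWR D=BOYG L=RBOY
Query 1: L[0] = R
Query 2: B[0] = G
Query 3: B[1] = G

Answer: R G G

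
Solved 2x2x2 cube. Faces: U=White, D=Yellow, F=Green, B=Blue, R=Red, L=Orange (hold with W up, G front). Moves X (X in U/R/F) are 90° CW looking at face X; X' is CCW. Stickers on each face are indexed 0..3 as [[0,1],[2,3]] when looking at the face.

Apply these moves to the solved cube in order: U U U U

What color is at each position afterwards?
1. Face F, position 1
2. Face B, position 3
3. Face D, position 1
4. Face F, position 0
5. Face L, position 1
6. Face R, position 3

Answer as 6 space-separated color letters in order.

Answer: G B Y G O R

Derivation:
After move 1 (U): U=WWWW F=RRGG R=BBRR B=OOBB L=GGOO
After move 2 (U): U=WWWW F=BBGG R=OORR B=GGBB L=RROO
After move 3 (U): U=WWWW F=OOGG R=GGRR B=RRBB L=BBOO
After move 4 (U): U=WWWW F=GGGG R=RRRR B=BBBB L=OOOO
Query 1: F[1] = G
Query 2: B[3] = B
Query 3: D[1] = Y
Query 4: F[0] = G
Query 5: L[1] = O
Query 6: R[3] = R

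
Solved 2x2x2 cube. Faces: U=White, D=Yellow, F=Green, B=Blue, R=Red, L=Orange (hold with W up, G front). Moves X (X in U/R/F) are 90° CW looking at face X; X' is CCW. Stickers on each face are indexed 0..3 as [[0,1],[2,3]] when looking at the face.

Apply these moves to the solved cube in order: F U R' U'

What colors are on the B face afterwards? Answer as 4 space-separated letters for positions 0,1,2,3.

Answer: B R R B

Derivation:
After move 1 (F): F=GGGG U=WWOO R=WRWR D=RRYY L=OYOY
After move 2 (U): U=OWOW F=WRGG R=BBWR B=OYBB L=GGOY
After move 3 (R'): R=BRBW U=OBOO F=WWGW D=RRYG B=YYRB
After move 4 (U'): U=BOOO F=GGGW R=WWBW B=BRRB L=YYOY
Query: B face = BRRB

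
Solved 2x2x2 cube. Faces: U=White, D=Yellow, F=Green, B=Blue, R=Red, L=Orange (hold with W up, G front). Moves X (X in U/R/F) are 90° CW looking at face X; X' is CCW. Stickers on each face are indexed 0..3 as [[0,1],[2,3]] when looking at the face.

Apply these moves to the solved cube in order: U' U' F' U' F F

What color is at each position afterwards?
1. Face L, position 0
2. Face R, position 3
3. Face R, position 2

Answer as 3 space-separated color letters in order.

After move 1 (U'): U=WWWW F=OOGG R=GGRR B=RRBB L=BBOO
After move 2 (U'): U=WWWW F=BBGG R=OORR B=GGBB L=RROO
After move 3 (F'): F=BGBG U=WWOR R=YOYR D=ROYY L=RWOW
After move 4 (U'): U=WRWO F=RWBG R=BGYR B=YOBB L=GGOW
After move 5 (F): F=BRGW U=WRWG R=WGOR D=YBYY L=GROO
After move 6 (F): F=GBWR U=WROR R=WGGR D=OWYY L=GYOB
Query 1: L[0] = G
Query 2: R[3] = R
Query 3: R[2] = G

Answer: G R G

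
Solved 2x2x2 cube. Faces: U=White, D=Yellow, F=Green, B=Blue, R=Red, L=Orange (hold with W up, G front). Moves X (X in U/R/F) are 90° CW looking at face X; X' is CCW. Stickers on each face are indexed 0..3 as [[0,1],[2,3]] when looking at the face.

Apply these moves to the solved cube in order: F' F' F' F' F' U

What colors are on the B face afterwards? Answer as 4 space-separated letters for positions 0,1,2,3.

Answer: O W B B

Derivation:
After move 1 (F'): F=GGGG U=WWRR R=YRYR D=OOYY L=OWOW
After move 2 (F'): F=GGGG U=WWYY R=OROR D=WWYY L=OROR
After move 3 (F'): F=GGGG U=WWOO R=WRWR D=RRYY L=OYOY
After move 4 (F'): F=GGGG U=WWWW R=RRRR D=YYYY L=OOOO
After move 5 (F'): F=GGGG U=WWRR R=YRYR D=OOYY L=OWOW
After move 6 (U): U=RWRW F=YRGG R=BBYR B=OWBB L=GGOW
Query: B face = OWBB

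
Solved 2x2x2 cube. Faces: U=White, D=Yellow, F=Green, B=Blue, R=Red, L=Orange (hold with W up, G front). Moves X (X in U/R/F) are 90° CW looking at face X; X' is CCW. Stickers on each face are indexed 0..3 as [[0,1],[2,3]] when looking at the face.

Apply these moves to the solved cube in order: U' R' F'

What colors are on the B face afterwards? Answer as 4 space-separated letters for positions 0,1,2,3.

Answer: Y R Y B

Derivation:
After move 1 (U'): U=WWWW F=OOGG R=GGRR B=RRBB L=BBOO
After move 2 (R'): R=GRGR U=WBWR F=OWGW D=YOYG B=YRYB
After move 3 (F'): F=WWOG U=WBGG R=ORYR D=BOYG L=BROW
Query: B face = YRYB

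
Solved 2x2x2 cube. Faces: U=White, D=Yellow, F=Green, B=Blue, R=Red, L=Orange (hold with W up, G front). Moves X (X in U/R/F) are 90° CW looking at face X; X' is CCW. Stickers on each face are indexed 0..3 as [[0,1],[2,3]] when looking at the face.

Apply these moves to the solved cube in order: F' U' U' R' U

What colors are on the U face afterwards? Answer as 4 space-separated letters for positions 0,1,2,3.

Answer: W R G B

Derivation:
After move 1 (F'): F=GGGG U=WWRR R=YRYR D=OOYY L=OWOW
After move 2 (U'): U=WRWR F=OWGG R=GGYR B=YRBB L=BBOW
After move 3 (U'): U=RRWW F=BBGG R=OWYR B=GGBB L=YROW
After move 4 (R'): R=WROY U=RBWG F=BRGW D=OBYG B=YGOB
After move 5 (U): U=WRGB F=WRGW R=YGOY B=YROB L=BROW
Query: U face = WRGB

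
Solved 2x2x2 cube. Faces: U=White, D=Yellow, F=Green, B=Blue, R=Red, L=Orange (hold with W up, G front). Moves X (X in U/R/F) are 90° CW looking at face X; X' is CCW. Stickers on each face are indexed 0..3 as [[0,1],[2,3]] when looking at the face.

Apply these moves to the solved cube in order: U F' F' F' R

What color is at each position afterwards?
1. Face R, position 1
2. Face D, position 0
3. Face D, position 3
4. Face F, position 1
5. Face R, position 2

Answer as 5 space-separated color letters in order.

After move 1 (U): U=WWWW F=RRGG R=BBRR B=OOBB L=GGOO
After move 2 (F'): F=RGRG U=WWBR R=YBYR D=GOYY L=GWOW
After move 3 (F'): F=GGRR U=WWYY R=OBGR D=WWYY L=GROB
After move 4 (F'): F=GRGR U=WWOG R=WBWR D=RBYY L=GYOY
After move 5 (R): R=WWRB U=WROR F=GBGY D=RBYO B=GOWB
Query 1: R[1] = W
Query 2: D[0] = R
Query 3: D[3] = O
Query 4: F[1] = B
Query 5: R[2] = R

Answer: W R O B R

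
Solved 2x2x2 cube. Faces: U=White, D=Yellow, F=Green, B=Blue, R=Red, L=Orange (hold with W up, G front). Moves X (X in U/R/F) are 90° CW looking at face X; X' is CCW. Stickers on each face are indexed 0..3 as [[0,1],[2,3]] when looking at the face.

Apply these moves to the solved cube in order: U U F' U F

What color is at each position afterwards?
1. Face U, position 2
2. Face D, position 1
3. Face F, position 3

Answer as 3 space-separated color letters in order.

Answer: W G O

Derivation:
After move 1 (U): U=WWWW F=RRGG R=BBRR B=OOBB L=GGOO
After move 2 (U): U=WWWW F=BBGG R=OORR B=GGBB L=RROO
After move 3 (F'): F=BGBG U=WWOR R=YOYR D=ROYY L=RWOW
After move 4 (U): U=OWRW F=YOBG R=GGYR B=RWBB L=BGOW
After move 5 (F): F=BYGO U=OWWG R=RGWR D=YGYY L=BROO
Query 1: U[2] = W
Query 2: D[1] = G
Query 3: F[3] = O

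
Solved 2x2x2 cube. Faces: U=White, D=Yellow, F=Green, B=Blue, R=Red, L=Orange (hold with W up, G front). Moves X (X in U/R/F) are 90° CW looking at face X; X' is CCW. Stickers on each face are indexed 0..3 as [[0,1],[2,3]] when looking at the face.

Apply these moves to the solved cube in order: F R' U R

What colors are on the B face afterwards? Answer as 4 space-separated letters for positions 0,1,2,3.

After move 1 (F): F=GGGG U=WWOO R=WRWR D=RRYY L=OYOY
After move 2 (R'): R=RRWW U=WBOB F=GWGO D=RGYG B=YBRB
After move 3 (U): U=OWBB F=RRGO R=YBWW B=OYRB L=GWOY
After move 4 (R): R=WYWB U=ORBO F=RGGG D=RRYO B=BYWB
Query: B face = BYWB

Answer: B Y W B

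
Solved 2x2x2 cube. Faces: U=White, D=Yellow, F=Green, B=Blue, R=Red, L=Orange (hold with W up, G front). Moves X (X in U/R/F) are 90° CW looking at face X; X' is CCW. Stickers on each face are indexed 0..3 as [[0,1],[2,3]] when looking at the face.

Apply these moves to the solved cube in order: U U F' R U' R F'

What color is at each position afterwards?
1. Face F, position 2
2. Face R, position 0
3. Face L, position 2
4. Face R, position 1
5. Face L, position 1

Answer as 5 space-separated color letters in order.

Answer: R W O B Y

Derivation:
After move 1 (U): U=WWWW F=RRGG R=BBRR B=OOBB L=GGOO
After move 2 (U): U=WWWW F=BBGG R=OORR B=GGBB L=RROO
After move 3 (F'): F=BGBG U=WWOR R=YOYR D=ROYY L=RWOW
After move 4 (R): R=YYRO U=WGOG F=BOBY D=RBYG B=RGWB
After move 5 (U'): U=GGWO F=RWBY R=BORO B=YYWB L=RGOW
After move 6 (R): R=RBOO U=GWWY F=RBBG D=RWYY B=OYGB
After move 7 (F'): F=BGRB U=GWRO R=WBRO D=GWYY L=RYOW
Query 1: F[2] = R
Query 2: R[0] = W
Query 3: L[2] = O
Query 4: R[1] = B
Query 5: L[1] = Y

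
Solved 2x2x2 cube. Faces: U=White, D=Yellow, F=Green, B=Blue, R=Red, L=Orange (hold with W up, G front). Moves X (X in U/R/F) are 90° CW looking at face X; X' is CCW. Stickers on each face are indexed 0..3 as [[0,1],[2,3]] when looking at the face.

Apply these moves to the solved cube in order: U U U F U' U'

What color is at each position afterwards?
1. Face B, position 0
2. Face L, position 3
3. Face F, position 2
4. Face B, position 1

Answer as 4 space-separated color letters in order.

After move 1 (U): U=WWWW F=RRGG R=BBRR B=OOBB L=GGOO
After move 2 (U): U=WWWW F=BBGG R=OORR B=GGBB L=RROO
After move 3 (U): U=WWWW F=OOGG R=GGRR B=RRBB L=BBOO
After move 4 (F): F=GOGO U=WWOB R=WGWR D=RGYY L=BYOY
After move 5 (U'): U=WBWO F=BYGO R=GOWR B=WGBB L=RROY
After move 6 (U'): U=BOWW F=RRGO R=BYWR B=GOBB L=WGOY
Query 1: B[0] = G
Query 2: L[3] = Y
Query 3: F[2] = G
Query 4: B[1] = O

Answer: G Y G O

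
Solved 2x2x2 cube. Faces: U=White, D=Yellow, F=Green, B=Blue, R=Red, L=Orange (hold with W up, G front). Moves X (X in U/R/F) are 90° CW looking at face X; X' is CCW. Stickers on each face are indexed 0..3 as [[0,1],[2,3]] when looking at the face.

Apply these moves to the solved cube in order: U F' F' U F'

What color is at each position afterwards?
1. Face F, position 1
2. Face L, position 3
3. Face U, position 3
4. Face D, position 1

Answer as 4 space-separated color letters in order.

Answer: R Y G B

Derivation:
After move 1 (U): U=WWWW F=RRGG R=BBRR B=OOBB L=GGOO
After move 2 (F'): F=RGRG U=WWBR R=YBYR D=GOYY L=GWOW
After move 3 (F'): F=GGRR U=WWYY R=OBGR D=WWYY L=GROB
After move 4 (U): U=YWYW F=OBRR R=OOGR B=GRBB L=GGOB
After move 5 (F'): F=BROR U=YWOG R=WOWR D=GBYY L=GWOY
Query 1: F[1] = R
Query 2: L[3] = Y
Query 3: U[3] = G
Query 4: D[1] = B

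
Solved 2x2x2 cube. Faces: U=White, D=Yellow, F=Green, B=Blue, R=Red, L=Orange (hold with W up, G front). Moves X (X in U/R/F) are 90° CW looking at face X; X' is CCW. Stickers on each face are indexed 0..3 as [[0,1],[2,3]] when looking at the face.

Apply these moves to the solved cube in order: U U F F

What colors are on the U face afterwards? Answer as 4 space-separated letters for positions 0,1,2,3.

Answer: W W Y Y

Derivation:
After move 1 (U): U=WWWW F=RRGG R=BBRR B=OOBB L=GGOO
After move 2 (U): U=WWWW F=BBGG R=OORR B=GGBB L=RROO
After move 3 (F): F=GBGB U=WWOR R=WOWR D=ROYY L=RYOY
After move 4 (F): F=GGBB U=WWYY R=OORR D=WWYY L=RROO
Query: U face = WWYY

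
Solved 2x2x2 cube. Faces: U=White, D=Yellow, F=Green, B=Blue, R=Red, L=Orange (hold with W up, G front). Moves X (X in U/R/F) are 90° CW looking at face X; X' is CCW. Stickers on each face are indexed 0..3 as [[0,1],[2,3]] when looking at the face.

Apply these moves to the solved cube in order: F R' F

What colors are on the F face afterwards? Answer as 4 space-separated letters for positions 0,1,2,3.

Answer: G G O W

Derivation:
After move 1 (F): F=GGGG U=WWOO R=WRWR D=RRYY L=OYOY
After move 2 (R'): R=RRWW U=WBOB F=GWGO D=RGYG B=YBRB
After move 3 (F): F=GGOW U=WBYY R=ORBW D=WRYG L=OROG
Query: F face = GGOW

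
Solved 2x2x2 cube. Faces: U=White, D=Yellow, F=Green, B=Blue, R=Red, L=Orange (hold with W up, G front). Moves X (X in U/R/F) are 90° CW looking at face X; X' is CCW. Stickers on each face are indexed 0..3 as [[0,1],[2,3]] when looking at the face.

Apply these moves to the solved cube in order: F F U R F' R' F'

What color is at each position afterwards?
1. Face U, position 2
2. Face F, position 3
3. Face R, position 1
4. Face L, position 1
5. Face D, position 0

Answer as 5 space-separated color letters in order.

After move 1 (F): F=GGGG U=WWOO R=WRWR D=RRYY L=OYOY
After move 2 (F): F=GGGG U=WWYY R=OROR D=WWYY L=OROR
After move 3 (U): U=YWYW F=ORGG R=BBOR B=ORBB L=GGOR
After move 4 (R): R=OBRB U=YRYG F=OWGY D=WBYO B=WRWB
After move 5 (F'): F=WYOG U=YROR R=BBWB D=GRYO L=GGOY
After move 6 (R'): R=BBBW U=YWOW F=WROR D=GYYG B=ORRB
After move 7 (F'): F=RRWO U=YWBB R=YBGW D=GYYG L=GWOO
Query 1: U[2] = B
Query 2: F[3] = O
Query 3: R[1] = B
Query 4: L[1] = W
Query 5: D[0] = G

Answer: B O B W G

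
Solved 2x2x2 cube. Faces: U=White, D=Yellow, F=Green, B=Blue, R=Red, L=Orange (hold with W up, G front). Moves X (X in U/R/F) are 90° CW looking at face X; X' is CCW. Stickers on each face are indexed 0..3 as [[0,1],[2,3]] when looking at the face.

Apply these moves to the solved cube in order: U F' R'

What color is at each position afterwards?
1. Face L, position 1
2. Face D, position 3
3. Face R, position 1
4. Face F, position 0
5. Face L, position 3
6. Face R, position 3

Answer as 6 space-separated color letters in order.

After move 1 (U): U=WWWW F=RRGG R=BBRR B=OOBB L=GGOO
After move 2 (F'): F=RGRG U=WWBR R=YBYR D=GOYY L=GWOW
After move 3 (R'): R=BRYY U=WBBO F=RWRR D=GGYG B=YOOB
Query 1: L[1] = W
Query 2: D[3] = G
Query 3: R[1] = R
Query 4: F[0] = R
Query 5: L[3] = W
Query 6: R[3] = Y

Answer: W G R R W Y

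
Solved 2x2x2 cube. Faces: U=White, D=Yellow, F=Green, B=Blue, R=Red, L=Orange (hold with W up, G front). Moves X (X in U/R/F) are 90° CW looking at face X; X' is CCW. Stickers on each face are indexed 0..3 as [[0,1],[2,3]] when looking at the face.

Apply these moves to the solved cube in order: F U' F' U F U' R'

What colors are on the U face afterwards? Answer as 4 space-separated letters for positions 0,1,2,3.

Answer: W B G W

Derivation:
After move 1 (F): F=GGGG U=WWOO R=WRWR D=RRYY L=OYOY
After move 2 (U'): U=WOWO F=OYGG R=GGWR B=WRBB L=BBOY
After move 3 (F'): F=YGOG U=WOGW R=RGRR D=BYYY L=BOOW
After move 4 (U): U=GWWO F=RGOG R=WRRR B=BOBB L=YGOW
After move 5 (F): F=ORGG U=GWWG R=WROR D=RWYY L=YBOY
After move 6 (U'): U=WGGW F=YBGG R=OROR B=WRBB L=BOOY
After move 7 (R'): R=RROO U=WBGW F=YGGW D=RBYG B=YRWB
Query: U face = WBGW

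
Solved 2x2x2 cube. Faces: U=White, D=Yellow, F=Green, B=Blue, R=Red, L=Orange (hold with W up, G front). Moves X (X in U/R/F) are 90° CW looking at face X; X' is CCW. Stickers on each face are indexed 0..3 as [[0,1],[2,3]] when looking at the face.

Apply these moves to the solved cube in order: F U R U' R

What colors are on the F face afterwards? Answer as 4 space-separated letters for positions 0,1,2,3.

Answer: G B G O

Derivation:
After move 1 (F): F=GGGG U=WWOO R=WRWR D=RRYY L=OYOY
After move 2 (U): U=OWOW F=WRGG R=BBWR B=OYBB L=GGOY
After move 3 (R): R=WBRB U=OROG F=WRGY D=RBYO B=WYWB
After move 4 (U'): U=RGOO F=GGGY R=WRRB B=WBWB L=WYOY
After move 5 (R): R=RWBR U=RGOY F=GBGO D=RWYW B=OBGB
Query: F face = GBGO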